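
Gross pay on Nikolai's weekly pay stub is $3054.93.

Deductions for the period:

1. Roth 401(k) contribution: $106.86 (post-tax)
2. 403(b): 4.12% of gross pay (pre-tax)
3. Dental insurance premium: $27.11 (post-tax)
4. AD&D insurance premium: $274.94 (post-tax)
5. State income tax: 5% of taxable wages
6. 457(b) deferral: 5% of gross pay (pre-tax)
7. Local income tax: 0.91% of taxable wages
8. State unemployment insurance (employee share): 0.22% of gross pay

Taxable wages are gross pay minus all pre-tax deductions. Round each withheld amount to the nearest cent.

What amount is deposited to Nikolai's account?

$2196.61

457(b) deferral: $3054.93 × 0.05 = $152.75
403(b): $3054.93 × 0.0412 = $125.86
Pre-tax total = $152.75 + $125.86 = $278.61
Taxable wages = $3054.93 − $278.61 = $2776.32
State income tax: $2776.32 × 0.05 = $138.82
Local income tax: $2776.32 × 0.0091 = $25.26
State unemployment insurance (employee share): $3054.93 × 0.0022 = $6.72
Dental insurance premium: $27.11
Roth 401(k) contribution: $106.86
AD&D insurance premium: $274.94
Total deductions = $152.75 + $125.86 + $138.82 + $25.26 + $6.72 + $27.11 + $106.86 + $274.94 = $858.32
Net pay = $3054.93 − $858.32 = $2196.61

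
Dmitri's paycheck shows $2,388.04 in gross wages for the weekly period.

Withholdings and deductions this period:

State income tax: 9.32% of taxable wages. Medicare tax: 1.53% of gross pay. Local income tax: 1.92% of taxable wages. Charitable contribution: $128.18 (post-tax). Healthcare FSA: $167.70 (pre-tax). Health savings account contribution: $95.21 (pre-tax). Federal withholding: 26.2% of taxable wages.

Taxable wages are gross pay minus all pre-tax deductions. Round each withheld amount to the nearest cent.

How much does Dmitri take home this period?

$1,164.77

Healthcare FSA: $167.70
Health savings account contribution: $95.21
Pre-tax total = $167.70 + $95.21 = $262.91
Taxable wages = $2,388.04 − $262.91 = $2,125.13
Local income tax: $2,125.13 × 0.0192 = $40.80
State income tax: $2,125.13 × 0.0932 = $198.06
Federal withholding: $2,125.13 × 0.262 = $556.78
Medicare tax: $2,388.04 × 0.0153 = $36.54
Charitable contribution: $128.18
Total deductions = $167.70 + $95.21 + $40.80 + $198.06 + $556.78 + $36.54 + $128.18 = $1,223.27
Net pay = $2,388.04 − $1,223.27 = $1,164.77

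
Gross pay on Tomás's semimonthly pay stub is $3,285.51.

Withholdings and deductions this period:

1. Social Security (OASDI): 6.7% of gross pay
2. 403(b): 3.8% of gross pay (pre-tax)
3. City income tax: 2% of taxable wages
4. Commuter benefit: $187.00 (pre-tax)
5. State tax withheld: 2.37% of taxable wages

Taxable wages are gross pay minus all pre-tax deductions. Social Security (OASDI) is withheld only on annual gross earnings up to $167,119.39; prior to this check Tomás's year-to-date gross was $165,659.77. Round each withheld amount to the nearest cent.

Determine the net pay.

403(b): $3,285.51 × 0.038 = $124.85
Commuter benefit: $187.00
Pre-tax total = $124.85 + $187.00 = $311.85
Taxable wages = $3,285.51 − $311.85 = $2,973.66
City income tax: $2,973.66 × 0.02 = $59.47
State tax withheld: $2,973.66 × 0.0237 = $70.48
Social Security (OASDI): only $167,119.39 − $165,659.77 = $1,459.62 of this check is subject → $1,459.62 × 0.067 = $97.79
Total deductions = $124.85 + $187.00 + $59.47 + $70.48 + $97.79 = $539.59
Net pay = $3,285.51 − $539.59 = $2,745.92

$2,745.92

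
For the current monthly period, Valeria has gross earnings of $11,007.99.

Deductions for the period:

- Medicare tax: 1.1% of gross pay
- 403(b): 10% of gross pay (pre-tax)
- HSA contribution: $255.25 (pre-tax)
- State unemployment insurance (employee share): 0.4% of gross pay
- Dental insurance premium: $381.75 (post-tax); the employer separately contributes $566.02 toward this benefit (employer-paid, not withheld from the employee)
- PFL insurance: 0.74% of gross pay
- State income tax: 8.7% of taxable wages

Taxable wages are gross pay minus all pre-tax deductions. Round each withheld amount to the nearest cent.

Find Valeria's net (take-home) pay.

$8,183.89

HSA contribution: $255.25
403(b): $11,007.99 × 0.1 = $1,100.80
Pre-tax total = $255.25 + $1,100.80 = $1,356.05
Taxable wages = $11,007.99 − $1,356.05 = $9,651.94
State income tax: $9,651.94 × 0.087 = $839.72
PFL insurance: $11,007.99 × 0.0074 = $81.46
State unemployment insurance (employee share): $11,007.99 × 0.004 = $44.03
Medicare tax: $11,007.99 × 0.011 = $121.09
Dental insurance premium: $381.75
(Employer's $566.02 toward dental insurance premium is not withheld from the employee.)
Total deductions = $255.25 + $1,100.80 + $839.72 + $81.46 + $44.03 + $121.09 + $381.75 = $2,824.10
Net pay = $11,007.99 − $2,824.10 = $8,183.89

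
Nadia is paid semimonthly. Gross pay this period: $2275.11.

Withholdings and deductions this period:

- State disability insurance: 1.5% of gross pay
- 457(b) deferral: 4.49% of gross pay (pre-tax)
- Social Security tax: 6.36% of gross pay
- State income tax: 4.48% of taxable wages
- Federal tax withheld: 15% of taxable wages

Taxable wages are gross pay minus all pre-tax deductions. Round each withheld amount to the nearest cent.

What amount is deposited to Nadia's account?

$1570.84

457(b) deferral: $2275.11 × 0.0449 = $102.15
Taxable wages = $2275.11 − $102.15 = $2172.96
State income tax: $2172.96 × 0.0448 = $97.35
Federal tax withheld: $2172.96 × 0.15 = $325.94
State disability insurance: $2275.11 × 0.015 = $34.13
Social Security tax: $2275.11 × 0.0636 = $144.70
Total deductions = $102.15 + $97.35 + $325.94 + $34.13 + $144.70 = $704.27
Net pay = $2275.11 − $704.27 = $1570.84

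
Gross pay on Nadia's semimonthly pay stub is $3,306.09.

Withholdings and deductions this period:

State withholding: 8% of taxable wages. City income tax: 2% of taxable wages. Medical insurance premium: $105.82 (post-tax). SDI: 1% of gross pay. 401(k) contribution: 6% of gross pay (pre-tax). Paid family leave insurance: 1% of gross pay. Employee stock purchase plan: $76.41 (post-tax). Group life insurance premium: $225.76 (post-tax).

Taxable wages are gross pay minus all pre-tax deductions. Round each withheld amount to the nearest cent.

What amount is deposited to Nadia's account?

401(k) contribution: $3,306.09 × 0.06 = $198.37
Taxable wages = $3,306.09 − $198.37 = $3,107.72
City income tax: $3,107.72 × 0.02 = $62.15
State withholding: $3,107.72 × 0.08 = $248.62
Paid family leave insurance: $3,306.09 × 0.01 = $33.06
SDI: $3,306.09 × 0.01 = $33.06
Medical insurance premium: $105.82
Group life insurance premium: $225.76
Employee stock purchase plan: $76.41
Total deductions = $198.37 + $62.15 + $248.62 + $33.06 + $33.06 + $105.82 + $225.76 + $76.41 = $983.25
Net pay = $3,306.09 − $983.25 = $2,322.84

$2,322.84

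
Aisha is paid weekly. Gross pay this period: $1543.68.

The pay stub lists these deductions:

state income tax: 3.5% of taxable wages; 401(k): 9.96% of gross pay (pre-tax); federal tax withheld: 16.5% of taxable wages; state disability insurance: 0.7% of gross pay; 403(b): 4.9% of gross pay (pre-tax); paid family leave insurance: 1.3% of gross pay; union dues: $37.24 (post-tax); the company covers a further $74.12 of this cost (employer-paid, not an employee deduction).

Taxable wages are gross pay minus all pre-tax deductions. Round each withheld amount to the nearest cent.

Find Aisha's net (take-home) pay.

$983.31

401(k): $1543.68 × 0.0996 = $153.75
403(b): $1543.68 × 0.049 = $75.64
Pre-tax total = $153.75 + $75.64 = $229.39
Taxable wages = $1543.68 − $229.39 = $1314.29
Federal tax withheld: $1314.29 × 0.165 = $216.86
State income tax: $1314.29 × 0.035 = $46.00
Paid family leave insurance: $1543.68 × 0.013 = $20.07
State disability insurance: $1543.68 × 0.007 = $10.81
Union dues: $37.24
(Employer's $74.12 toward union dues is not withheld from the employee.)
Total deductions = $153.75 + $75.64 + $216.86 + $46.00 + $20.07 + $10.81 + $37.24 = $560.37
Net pay = $1543.68 − $560.37 = $983.31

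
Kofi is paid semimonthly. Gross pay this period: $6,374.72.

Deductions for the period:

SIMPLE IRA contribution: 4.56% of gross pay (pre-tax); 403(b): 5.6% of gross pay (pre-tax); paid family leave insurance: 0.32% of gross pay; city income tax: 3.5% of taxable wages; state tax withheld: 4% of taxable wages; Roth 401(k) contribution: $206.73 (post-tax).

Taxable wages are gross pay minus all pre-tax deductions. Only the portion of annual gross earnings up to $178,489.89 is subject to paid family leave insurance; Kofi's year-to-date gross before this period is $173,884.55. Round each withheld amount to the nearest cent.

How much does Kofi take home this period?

403(b): $6,374.72 × 0.056 = $356.98
SIMPLE IRA contribution: $6,374.72 × 0.0456 = $290.69
Pre-tax total = $356.98 + $290.69 = $647.67
Taxable wages = $6,374.72 − $647.67 = $5,727.05
State tax withheld: $5,727.05 × 0.04 = $229.08
City income tax: $5,727.05 × 0.035 = $200.45
Paid family leave insurance: only $178,489.89 − $173,884.55 = $4,605.34 of this check is subject → $4,605.34 × 0.0032 = $14.74
Roth 401(k) contribution: $206.73
Total deductions = $356.98 + $290.69 + $229.08 + $200.45 + $14.74 + $206.73 = $1,298.67
Net pay = $6,374.72 − $1,298.67 = $5,076.05

$5,076.05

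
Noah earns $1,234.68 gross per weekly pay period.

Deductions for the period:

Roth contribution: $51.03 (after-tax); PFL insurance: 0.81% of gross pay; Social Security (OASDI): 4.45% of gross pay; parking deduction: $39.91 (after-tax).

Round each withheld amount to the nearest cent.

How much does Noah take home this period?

Social Security (OASDI): $1,234.68 × 0.0445 = $54.94
PFL insurance: $1,234.68 × 0.0081 = $10.00
Roth contribution: $51.03
Parking deduction: $39.91
Total deductions = $54.94 + $10.00 + $51.03 + $39.91 = $155.88
Net pay = $1,234.68 − $155.88 = $1,078.80

$1,078.80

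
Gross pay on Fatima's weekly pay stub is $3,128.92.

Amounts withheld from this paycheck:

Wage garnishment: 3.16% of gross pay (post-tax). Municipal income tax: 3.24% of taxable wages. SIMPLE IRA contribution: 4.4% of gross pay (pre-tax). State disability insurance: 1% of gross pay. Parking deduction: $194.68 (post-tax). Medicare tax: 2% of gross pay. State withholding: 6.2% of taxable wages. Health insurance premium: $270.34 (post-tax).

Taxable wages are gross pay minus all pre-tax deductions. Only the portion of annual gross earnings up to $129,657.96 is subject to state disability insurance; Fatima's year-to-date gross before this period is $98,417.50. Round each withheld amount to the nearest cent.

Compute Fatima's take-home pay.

$2,051.11

SIMPLE IRA contribution: $3,128.92 × 0.044 = $137.67
Taxable wages = $3,128.92 − $137.67 = $2,991.25
State withholding: $2,991.25 × 0.062 = $185.46
Municipal income tax: $2,991.25 × 0.0324 = $96.92
Medicare tax: $3,128.92 × 0.02 = $62.58
State disability insurance: cap not yet reached, full $3,128.92 is subject → $3,128.92 × 0.01 = $31.29
Parking deduction: $194.68
Wage garnishment: $3,128.92 × 0.0316 = $98.87
Health insurance premium: $270.34
Total deductions = $137.67 + $185.46 + $96.92 + $62.58 + $31.29 + $194.68 + $98.87 + $270.34 = $1,077.81
Net pay = $3,128.92 − $1,077.81 = $2,051.11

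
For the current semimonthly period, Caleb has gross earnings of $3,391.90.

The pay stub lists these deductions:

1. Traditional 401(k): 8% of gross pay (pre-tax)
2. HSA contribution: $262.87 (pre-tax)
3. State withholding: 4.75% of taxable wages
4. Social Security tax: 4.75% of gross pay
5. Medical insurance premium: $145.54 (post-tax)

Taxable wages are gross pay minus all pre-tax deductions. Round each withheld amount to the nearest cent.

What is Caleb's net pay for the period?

$2,415.28

HSA contribution: $262.87
Traditional 401(k): $3,391.90 × 0.08 = $271.35
Pre-tax total = $262.87 + $271.35 = $534.22
Taxable wages = $3,391.90 − $534.22 = $2,857.68
State withholding: $2,857.68 × 0.0475 = $135.74
Social Security tax: $3,391.90 × 0.0475 = $161.12
Medical insurance premium: $145.54
Total deductions = $262.87 + $271.35 + $135.74 + $161.12 + $145.54 = $976.62
Net pay = $3,391.90 − $976.62 = $2,415.28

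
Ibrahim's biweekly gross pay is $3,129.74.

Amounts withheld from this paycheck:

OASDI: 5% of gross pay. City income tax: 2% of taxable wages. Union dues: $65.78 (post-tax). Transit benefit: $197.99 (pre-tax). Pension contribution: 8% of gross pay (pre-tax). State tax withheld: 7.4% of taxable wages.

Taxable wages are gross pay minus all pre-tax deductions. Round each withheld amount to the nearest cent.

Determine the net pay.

$2,207.05

Transit benefit: $197.99
Pension contribution: $3,129.74 × 0.08 = $250.38
Pre-tax total = $197.99 + $250.38 = $448.37
Taxable wages = $3,129.74 − $448.37 = $2,681.37
City income tax: $2,681.37 × 0.02 = $53.63
State tax withheld: $2,681.37 × 0.074 = $198.42
OASDI: $3,129.74 × 0.05 = $156.49
Union dues: $65.78
Total deductions = $197.99 + $250.38 + $53.63 + $198.42 + $156.49 + $65.78 = $922.69
Net pay = $3,129.74 − $922.69 = $2,207.05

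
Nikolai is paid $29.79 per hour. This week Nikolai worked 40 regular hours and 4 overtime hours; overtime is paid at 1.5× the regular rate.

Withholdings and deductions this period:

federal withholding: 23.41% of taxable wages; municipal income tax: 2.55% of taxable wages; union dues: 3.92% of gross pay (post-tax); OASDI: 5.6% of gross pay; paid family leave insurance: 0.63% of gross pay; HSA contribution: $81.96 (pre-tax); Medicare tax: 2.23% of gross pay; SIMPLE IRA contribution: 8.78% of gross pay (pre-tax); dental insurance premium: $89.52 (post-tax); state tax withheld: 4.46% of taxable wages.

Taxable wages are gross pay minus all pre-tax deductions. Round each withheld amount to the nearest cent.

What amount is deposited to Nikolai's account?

$553.56

Regular pay: 40 × $29.79 = $1191.60
Overtime pay: 4 × $29.79 × 1.5 = $178.74
Gross pay = $1191.60 + $178.74 = $1370.34
SIMPLE IRA contribution: $1370.34 × 0.0878 = $120.32
HSA contribution: $81.96
Pre-tax total = $120.32 + $81.96 = $202.28
Taxable wages = $1370.34 − $202.28 = $1168.06
Municipal income tax: $1168.06 × 0.0255 = $29.79
State tax withheld: $1168.06 × 0.0446 = $52.10
Federal withholding: $1168.06 × 0.2341 = $273.44
Paid family leave insurance: $1370.34 × 0.0063 = $8.63
OASDI: $1370.34 × 0.056 = $76.74
Medicare tax: $1370.34 × 0.0223 = $30.56
Union dues: $1370.34 × 0.0392 = $53.72
Dental insurance premium: $89.52
Total deductions = $120.32 + $81.96 + $29.79 + $52.10 + $273.44 + $8.63 + $76.74 + $30.56 + $53.72 + $89.52 = $816.78
Net pay = $1370.34 − $816.78 = $553.56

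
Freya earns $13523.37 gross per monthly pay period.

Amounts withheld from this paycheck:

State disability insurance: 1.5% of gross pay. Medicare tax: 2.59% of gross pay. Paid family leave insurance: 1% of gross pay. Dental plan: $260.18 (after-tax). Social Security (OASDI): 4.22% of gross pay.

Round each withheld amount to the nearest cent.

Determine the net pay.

Social Security (OASDI): $13523.37 × 0.0422 = $570.69
Medicare tax: $13523.37 × 0.0259 = $350.26
State disability insurance: $13523.37 × 0.015 = $202.85
Paid family leave insurance: $13523.37 × 0.01 = $135.23
Dental plan: $260.18
Total deductions = $570.69 + $350.26 + $202.85 + $135.23 + $260.18 = $1519.21
Net pay = $13523.37 − $1519.21 = $12004.16

$12004.16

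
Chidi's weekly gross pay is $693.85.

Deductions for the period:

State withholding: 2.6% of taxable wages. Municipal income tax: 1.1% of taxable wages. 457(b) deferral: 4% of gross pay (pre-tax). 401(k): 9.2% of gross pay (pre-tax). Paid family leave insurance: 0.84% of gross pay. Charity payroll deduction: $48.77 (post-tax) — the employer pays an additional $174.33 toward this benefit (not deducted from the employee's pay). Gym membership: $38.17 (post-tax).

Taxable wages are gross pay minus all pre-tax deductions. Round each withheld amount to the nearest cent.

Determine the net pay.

$487.22

457(b) deferral: $693.85 × 0.04 = $27.75
401(k): $693.85 × 0.092 = $63.83
Pre-tax total = $27.75 + $63.83 = $91.58
Taxable wages = $693.85 − $91.58 = $602.27
State withholding: $602.27 × 0.026 = $15.66
Municipal income tax: $602.27 × 0.011 = $6.62
Paid family leave insurance: $693.85 × 0.0084 = $5.83
Gym membership: $38.17
Charity payroll deduction: $48.77
(Employer's $174.33 toward charity payroll deduction is not withheld from the employee.)
Total deductions = $27.75 + $63.83 + $15.66 + $6.62 + $5.83 + $38.17 + $48.77 = $206.63
Net pay = $693.85 − $206.63 = $487.22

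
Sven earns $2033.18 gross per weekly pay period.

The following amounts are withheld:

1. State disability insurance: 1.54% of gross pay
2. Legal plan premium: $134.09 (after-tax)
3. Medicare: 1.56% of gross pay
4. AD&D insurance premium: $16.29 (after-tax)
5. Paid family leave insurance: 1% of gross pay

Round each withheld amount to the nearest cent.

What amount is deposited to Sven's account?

Medicare: $2033.18 × 0.0156 = $31.72
State disability insurance: $2033.18 × 0.0154 = $31.31
Paid family leave insurance: $2033.18 × 0.01 = $20.33
AD&D insurance premium: $16.29
Legal plan premium: $134.09
Total deductions = $31.72 + $31.31 + $20.33 + $16.29 + $134.09 = $233.74
Net pay = $2033.18 − $233.74 = $1799.44

$1799.44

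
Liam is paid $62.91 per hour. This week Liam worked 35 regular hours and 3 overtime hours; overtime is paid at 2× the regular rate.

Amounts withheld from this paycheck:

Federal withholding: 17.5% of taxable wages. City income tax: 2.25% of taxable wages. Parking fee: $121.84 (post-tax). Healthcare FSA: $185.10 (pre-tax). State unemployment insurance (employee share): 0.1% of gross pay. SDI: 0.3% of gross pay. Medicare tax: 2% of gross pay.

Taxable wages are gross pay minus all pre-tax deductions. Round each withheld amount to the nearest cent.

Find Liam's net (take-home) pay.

$1737.60

Regular pay: 35 × $62.91 = $2201.85
Overtime pay: 3 × $62.91 × 2 = $377.46
Gross pay = $2201.85 + $377.46 = $2579.31
Healthcare FSA: $185.10
Taxable wages = $2579.31 − $185.10 = $2394.21
Federal withholding: $2394.21 × 0.175 = $418.99
City income tax: $2394.21 × 0.0225 = $53.87
State unemployment insurance (employee share): $2579.31 × 0.001 = $2.58
SDI: $2579.31 × 0.003 = $7.74
Medicare tax: $2579.31 × 0.02 = $51.59
Parking fee: $121.84
Total deductions = $185.10 + $418.99 + $53.87 + $2.58 + $7.74 + $51.59 + $121.84 = $841.71
Net pay = $2579.31 − $841.71 = $1737.60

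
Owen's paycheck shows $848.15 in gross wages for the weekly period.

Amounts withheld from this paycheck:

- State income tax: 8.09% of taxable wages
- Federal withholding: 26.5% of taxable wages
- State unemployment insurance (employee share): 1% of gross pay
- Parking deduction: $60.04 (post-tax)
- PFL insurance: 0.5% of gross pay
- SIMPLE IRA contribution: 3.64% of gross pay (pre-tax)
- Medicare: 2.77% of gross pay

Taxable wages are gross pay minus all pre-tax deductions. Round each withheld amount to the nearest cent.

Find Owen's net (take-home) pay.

SIMPLE IRA contribution: $848.15 × 0.0364 = $30.87
Taxable wages = $848.15 − $30.87 = $817.28
Federal withholding: $817.28 × 0.265 = $216.58
State income tax: $817.28 × 0.0809 = $66.12
Medicare: $848.15 × 0.0277 = $23.49
PFL insurance: $848.15 × 0.005 = $4.24
State unemployment insurance (employee share): $848.15 × 0.01 = $8.48
Parking deduction: $60.04
Total deductions = $30.87 + $216.58 + $66.12 + $23.49 + $4.24 + $8.48 + $60.04 = $409.82
Net pay = $848.15 − $409.82 = $438.33

$438.33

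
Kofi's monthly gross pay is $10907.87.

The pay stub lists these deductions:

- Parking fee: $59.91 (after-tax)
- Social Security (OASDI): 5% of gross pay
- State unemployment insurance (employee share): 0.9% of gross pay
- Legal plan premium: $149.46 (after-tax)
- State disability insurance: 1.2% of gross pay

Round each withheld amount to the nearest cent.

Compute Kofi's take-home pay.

$9924.05

State unemployment insurance (employee share): $10907.87 × 0.009 = $98.17
Social Security (OASDI): $10907.87 × 0.05 = $545.39
State disability insurance: $10907.87 × 0.012 = $130.89
Parking fee: $59.91
Legal plan premium: $149.46
Total deductions = $98.17 + $545.39 + $130.89 + $59.91 + $149.46 = $983.82
Net pay = $10907.87 − $983.82 = $9924.05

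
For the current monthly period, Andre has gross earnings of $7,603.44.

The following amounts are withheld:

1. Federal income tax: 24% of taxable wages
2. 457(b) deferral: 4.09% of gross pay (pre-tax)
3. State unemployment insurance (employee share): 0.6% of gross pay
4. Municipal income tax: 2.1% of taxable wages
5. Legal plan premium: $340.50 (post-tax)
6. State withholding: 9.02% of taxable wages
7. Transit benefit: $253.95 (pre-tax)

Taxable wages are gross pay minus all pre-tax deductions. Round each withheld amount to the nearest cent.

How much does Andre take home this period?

Transit benefit: $253.95
457(b) deferral: $7,603.44 × 0.0409 = $310.98
Pre-tax total = $253.95 + $310.98 = $564.93
Taxable wages = $7,603.44 − $564.93 = $7,038.51
Municipal income tax: $7,038.51 × 0.021 = $147.81
State withholding: $7,038.51 × 0.0902 = $634.87
Federal income tax: $7,038.51 × 0.24 = $1,689.24
State unemployment insurance (employee share): $7,603.44 × 0.006 = $45.62
Legal plan premium: $340.50
Total deductions = $253.95 + $310.98 + $147.81 + $634.87 + $1,689.24 + $45.62 + $340.50 = $3,422.97
Net pay = $7,603.44 − $3,422.97 = $4,180.47

$4,180.47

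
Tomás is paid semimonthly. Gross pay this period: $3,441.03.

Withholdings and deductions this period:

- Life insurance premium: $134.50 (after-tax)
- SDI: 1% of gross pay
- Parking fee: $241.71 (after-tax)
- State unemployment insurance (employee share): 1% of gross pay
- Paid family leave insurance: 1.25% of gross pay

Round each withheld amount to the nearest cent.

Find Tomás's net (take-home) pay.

State unemployment insurance (employee share): $3,441.03 × 0.01 = $34.41
Paid family leave insurance: $3,441.03 × 0.0125 = $43.01
SDI: $3,441.03 × 0.01 = $34.41
Life insurance premium: $134.50
Parking fee: $241.71
Total deductions = $34.41 + $43.01 + $34.41 + $134.50 + $241.71 = $488.04
Net pay = $3,441.03 − $488.04 = $2,952.99

$2,952.99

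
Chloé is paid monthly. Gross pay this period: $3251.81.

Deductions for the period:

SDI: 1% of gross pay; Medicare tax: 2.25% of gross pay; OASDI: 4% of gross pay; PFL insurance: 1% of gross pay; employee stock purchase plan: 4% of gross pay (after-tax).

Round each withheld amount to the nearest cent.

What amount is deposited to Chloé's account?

PFL insurance: $3251.81 × 0.01 = $32.52
OASDI: $3251.81 × 0.04 = $130.07
Medicare tax: $3251.81 × 0.0225 = $73.17
SDI: $3251.81 × 0.01 = $32.52
Employee stock purchase plan: $3251.81 × 0.04 = $130.07
Total deductions = $32.52 + $130.07 + $73.17 + $32.52 + $130.07 = $398.35
Net pay = $3251.81 − $398.35 = $2853.46

$2853.46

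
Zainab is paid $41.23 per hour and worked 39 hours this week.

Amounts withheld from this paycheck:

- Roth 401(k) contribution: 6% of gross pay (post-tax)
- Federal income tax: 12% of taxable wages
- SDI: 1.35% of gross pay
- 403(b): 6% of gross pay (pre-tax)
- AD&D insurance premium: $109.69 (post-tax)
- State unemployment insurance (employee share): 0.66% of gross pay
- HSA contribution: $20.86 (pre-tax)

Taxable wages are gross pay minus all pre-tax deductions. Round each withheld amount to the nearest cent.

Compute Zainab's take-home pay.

$1,073.26

Gross pay: 39 × $41.23 = $1,607.97
HSA contribution: $20.86
403(b): $1,607.97 × 0.06 = $96.48
Pre-tax total = $20.86 + $96.48 = $117.34
Taxable wages = $1,607.97 − $117.34 = $1,490.63
Federal income tax: $1,490.63 × 0.12 = $178.88
SDI: $1,607.97 × 0.0135 = $21.71
State unemployment insurance (employee share): $1,607.97 × 0.0066 = $10.61
Roth 401(k) contribution: $1,607.97 × 0.06 = $96.48
AD&D insurance premium: $109.69
Total deductions = $20.86 + $96.48 + $178.88 + $21.71 + $10.61 + $96.48 + $109.69 = $534.71
Net pay = $1,607.97 − $534.71 = $1,073.26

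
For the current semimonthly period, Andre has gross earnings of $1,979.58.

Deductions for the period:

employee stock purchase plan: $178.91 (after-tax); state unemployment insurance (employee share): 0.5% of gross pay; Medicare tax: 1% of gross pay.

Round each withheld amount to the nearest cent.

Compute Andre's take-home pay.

$1,770.97

Medicare tax: $1,979.58 × 0.01 = $19.80
State unemployment insurance (employee share): $1,979.58 × 0.005 = $9.90
Employee stock purchase plan: $178.91
Total deductions = $19.80 + $9.90 + $178.91 = $208.61
Net pay = $1,979.58 − $208.61 = $1,770.97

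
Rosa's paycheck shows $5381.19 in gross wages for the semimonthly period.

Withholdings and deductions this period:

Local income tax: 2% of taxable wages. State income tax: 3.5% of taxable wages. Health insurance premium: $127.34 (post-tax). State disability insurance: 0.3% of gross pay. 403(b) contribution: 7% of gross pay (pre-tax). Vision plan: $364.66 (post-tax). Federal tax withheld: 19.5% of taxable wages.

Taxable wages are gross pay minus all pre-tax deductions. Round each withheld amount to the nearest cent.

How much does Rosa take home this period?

403(b) contribution: $5381.19 × 0.07 = $376.68
Taxable wages = $5381.19 − $376.68 = $5004.51
State income tax: $5004.51 × 0.035 = $175.16
Local income tax: $5004.51 × 0.02 = $100.09
Federal tax withheld: $5004.51 × 0.195 = $975.88
State disability insurance: $5381.19 × 0.003 = $16.14
Health insurance premium: $127.34
Vision plan: $364.66
Total deductions = $376.68 + $175.16 + $100.09 + $975.88 + $16.14 + $127.34 + $364.66 = $2135.95
Net pay = $5381.19 − $2135.95 = $3245.24

$3245.24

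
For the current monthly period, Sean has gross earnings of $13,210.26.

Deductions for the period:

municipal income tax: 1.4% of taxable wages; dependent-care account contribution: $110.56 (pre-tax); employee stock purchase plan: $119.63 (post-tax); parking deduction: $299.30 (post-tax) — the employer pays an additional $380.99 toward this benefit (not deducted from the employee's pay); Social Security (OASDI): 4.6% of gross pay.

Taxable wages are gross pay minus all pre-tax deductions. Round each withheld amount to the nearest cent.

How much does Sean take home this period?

$11,889.70

Dependent-care account contribution: $110.56
Taxable wages = $13,210.26 − $110.56 = $13,099.70
Municipal income tax: $13,099.70 × 0.014 = $183.40
Social Security (OASDI): $13,210.26 × 0.046 = $607.67
Parking deduction: $299.30
Employee stock purchase plan: $119.63
(Employer's $380.99 toward parking deduction is not withheld from the employee.)
Total deductions = $110.56 + $183.40 + $607.67 + $299.30 + $119.63 = $1,320.56
Net pay = $13,210.26 − $1,320.56 = $11,889.70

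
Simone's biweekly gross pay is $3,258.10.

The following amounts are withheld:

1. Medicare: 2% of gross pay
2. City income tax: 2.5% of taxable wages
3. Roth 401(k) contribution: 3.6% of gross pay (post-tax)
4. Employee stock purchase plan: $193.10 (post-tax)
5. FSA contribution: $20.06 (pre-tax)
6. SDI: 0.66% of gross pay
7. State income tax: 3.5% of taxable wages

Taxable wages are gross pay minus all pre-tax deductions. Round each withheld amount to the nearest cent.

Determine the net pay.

FSA contribution: $20.06
Taxable wages = $3,258.10 − $20.06 = $3,238.04
State income tax: $3,238.04 × 0.035 = $113.33
City income tax: $3,238.04 × 0.025 = $80.95
Medicare: $3,258.10 × 0.02 = $65.16
SDI: $3,258.10 × 0.0066 = $21.50
Employee stock purchase plan: $193.10
Roth 401(k) contribution: $3,258.10 × 0.036 = $117.29
Total deductions = $20.06 + $113.33 + $80.95 + $65.16 + $21.50 + $193.10 + $117.29 = $611.39
Net pay = $3,258.10 − $611.39 = $2,646.71

$2,646.71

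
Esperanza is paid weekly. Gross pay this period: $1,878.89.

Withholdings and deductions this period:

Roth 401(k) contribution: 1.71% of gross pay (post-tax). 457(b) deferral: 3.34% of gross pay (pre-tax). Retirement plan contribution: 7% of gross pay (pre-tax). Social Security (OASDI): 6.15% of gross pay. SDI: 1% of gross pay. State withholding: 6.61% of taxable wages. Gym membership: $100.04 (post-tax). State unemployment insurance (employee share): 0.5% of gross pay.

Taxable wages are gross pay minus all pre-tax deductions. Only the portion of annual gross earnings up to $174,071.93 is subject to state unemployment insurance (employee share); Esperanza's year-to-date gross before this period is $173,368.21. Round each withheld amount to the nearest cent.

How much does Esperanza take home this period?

457(b) deferral: $1,878.89 × 0.0334 = $62.75
Retirement plan contribution: $1,878.89 × 0.07 = $131.52
Pre-tax total = $62.75 + $131.52 = $194.27
Taxable wages = $1,878.89 − $194.27 = $1,684.62
State withholding: $1,684.62 × 0.0661 = $111.35
Social Security (OASDI): $1,878.89 × 0.0615 = $115.55
SDI: $1,878.89 × 0.01 = $18.79
State unemployment insurance (employee share): only $174,071.93 − $173,368.21 = $703.72 of this check is subject → $703.72 × 0.005 = $3.52
Gym membership: $100.04
Roth 401(k) contribution: $1,878.89 × 0.0171 = $32.13
Total deductions = $62.75 + $131.52 + $111.35 + $115.55 + $18.79 + $3.52 + $100.04 + $32.13 = $575.65
Net pay = $1,878.89 − $575.65 = $1,303.24

$1,303.24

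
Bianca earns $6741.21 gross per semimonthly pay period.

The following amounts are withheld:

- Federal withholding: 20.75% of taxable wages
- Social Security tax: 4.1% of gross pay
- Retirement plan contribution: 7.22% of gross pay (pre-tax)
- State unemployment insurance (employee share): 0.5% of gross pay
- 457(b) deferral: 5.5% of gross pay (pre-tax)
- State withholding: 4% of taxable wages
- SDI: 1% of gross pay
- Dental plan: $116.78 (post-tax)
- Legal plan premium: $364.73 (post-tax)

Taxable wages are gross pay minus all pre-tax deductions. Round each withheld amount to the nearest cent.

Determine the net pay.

457(b) deferral: $6741.21 × 0.055 = $370.77
Retirement plan contribution: $6741.21 × 0.0722 = $486.72
Pre-tax total = $370.77 + $486.72 = $857.49
Taxable wages = $6741.21 − $857.49 = $5883.72
State withholding: $5883.72 × 0.04 = $235.35
Federal withholding: $5883.72 × 0.2075 = $1220.87
SDI: $6741.21 × 0.01 = $67.41
State unemployment insurance (employee share): $6741.21 × 0.005 = $33.71
Social Security tax: $6741.21 × 0.041 = $276.39
Dental plan: $116.78
Legal plan premium: $364.73
Total deductions = $370.77 + $486.72 + $235.35 + $1220.87 + $67.41 + $33.71 + $276.39 + $116.78 + $364.73 = $3172.73
Net pay = $6741.21 − $3172.73 = $3568.48

$3568.48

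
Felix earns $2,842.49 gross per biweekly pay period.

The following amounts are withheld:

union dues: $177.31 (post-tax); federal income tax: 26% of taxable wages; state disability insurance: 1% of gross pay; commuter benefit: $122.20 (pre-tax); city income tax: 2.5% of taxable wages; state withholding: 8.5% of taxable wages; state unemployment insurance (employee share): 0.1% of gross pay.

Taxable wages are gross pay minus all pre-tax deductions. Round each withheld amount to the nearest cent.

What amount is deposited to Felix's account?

Commuter benefit: $122.20
Taxable wages = $2,842.49 − $122.20 = $2,720.29
City income tax: $2,720.29 × 0.025 = $68.01
Federal income tax: $2,720.29 × 0.26 = $707.28
State withholding: $2,720.29 × 0.085 = $231.22
State disability insurance: $2,842.49 × 0.01 = $28.42
State unemployment insurance (employee share): $2,842.49 × 0.001 = $2.84
Union dues: $177.31
Total deductions = $122.20 + $68.01 + $707.28 + $231.22 + $28.42 + $2.84 + $177.31 = $1,337.28
Net pay = $2,842.49 − $1,337.28 = $1,505.21

$1,505.21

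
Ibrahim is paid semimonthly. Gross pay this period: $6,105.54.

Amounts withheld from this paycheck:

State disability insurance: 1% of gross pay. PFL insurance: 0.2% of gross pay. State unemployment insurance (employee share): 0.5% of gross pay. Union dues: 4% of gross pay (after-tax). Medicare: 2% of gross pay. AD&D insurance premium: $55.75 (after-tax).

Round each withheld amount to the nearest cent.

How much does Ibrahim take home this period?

Medicare: $6,105.54 × 0.02 = $122.11
State unemployment insurance (employee share): $6,105.54 × 0.005 = $30.53
PFL insurance: $6,105.54 × 0.002 = $12.21
State disability insurance: $6,105.54 × 0.01 = $61.06
AD&D insurance premium: $55.75
Union dues: $6,105.54 × 0.04 = $244.22
Total deductions = $122.11 + $30.53 + $12.21 + $61.06 + $55.75 + $244.22 = $525.88
Net pay = $6,105.54 − $525.88 = $5,579.66

$5,579.66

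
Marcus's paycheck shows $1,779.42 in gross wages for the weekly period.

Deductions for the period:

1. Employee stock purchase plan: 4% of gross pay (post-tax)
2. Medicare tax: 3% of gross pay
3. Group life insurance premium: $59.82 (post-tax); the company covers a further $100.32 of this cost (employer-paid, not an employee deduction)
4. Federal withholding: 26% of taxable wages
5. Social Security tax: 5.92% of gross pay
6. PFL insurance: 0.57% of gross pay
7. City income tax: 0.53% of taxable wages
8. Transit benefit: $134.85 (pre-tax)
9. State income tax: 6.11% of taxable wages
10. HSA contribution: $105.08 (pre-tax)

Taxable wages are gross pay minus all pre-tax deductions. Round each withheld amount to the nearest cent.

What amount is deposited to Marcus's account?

Transit benefit: $134.85
HSA contribution: $105.08
Pre-tax total = $134.85 + $105.08 = $239.93
Taxable wages = $1,779.42 − $239.93 = $1,539.49
City income tax: $1,539.49 × 0.0053 = $8.16
State income tax: $1,539.49 × 0.0611 = $94.06
Federal withholding: $1,539.49 × 0.26 = $400.27
Social Security tax: $1,779.42 × 0.0592 = $105.34
PFL insurance: $1,779.42 × 0.0057 = $10.14
Medicare tax: $1,779.42 × 0.03 = $53.38
Employee stock purchase plan: $1,779.42 × 0.04 = $71.18
Group life insurance premium: $59.82
(Employer's $100.32 toward group life insurance premium is not withheld from the employee.)
Total deductions = $134.85 + $105.08 + $8.16 + $94.06 + $400.27 + $105.34 + $10.14 + $53.38 + $71.18 + $59.82 = $1,042.28
Net pay = $1,779.42 − $1,042.28 = $737.14

$737.14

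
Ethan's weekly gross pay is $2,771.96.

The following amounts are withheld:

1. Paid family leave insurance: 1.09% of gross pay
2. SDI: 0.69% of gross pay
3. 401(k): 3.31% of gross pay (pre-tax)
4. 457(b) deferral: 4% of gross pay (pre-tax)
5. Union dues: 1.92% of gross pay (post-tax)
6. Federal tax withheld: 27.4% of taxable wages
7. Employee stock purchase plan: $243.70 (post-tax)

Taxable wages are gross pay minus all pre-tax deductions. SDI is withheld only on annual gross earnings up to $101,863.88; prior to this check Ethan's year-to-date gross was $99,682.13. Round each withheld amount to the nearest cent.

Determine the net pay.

$1,523.15

457(b) deferral: $2,771.96 × 0.04 = $110.88
401(k): $2,771.96 × 0.0331 = $91.75
Pre-tax total = $110.88 + $91.75 = $202.63
Taxable wages = $2,771.96 − $202.63 = $2,569.33
Federal tax withheld: $2,569.33 × 0.274 = $704.00
SDI: only $101,863.88 − $99,682.13 = $2,181.75 of this check is subject → $2,181.75 × 0.0069 = $15.05
Paid family leave insurance: $2,771.96 × 0.0109 = $30.21
Employee stock purchase plan: $243.70
Union dues: $2,771.96 × 0.0192 = $53.22
Total deductions = $110.88 + $91.75 + $704.00 + $15.05 + $30.21 + $243.70 + $53.22 = $1,248.81
Net pay = $2,771.96 − $1,248.81 = $1,523.15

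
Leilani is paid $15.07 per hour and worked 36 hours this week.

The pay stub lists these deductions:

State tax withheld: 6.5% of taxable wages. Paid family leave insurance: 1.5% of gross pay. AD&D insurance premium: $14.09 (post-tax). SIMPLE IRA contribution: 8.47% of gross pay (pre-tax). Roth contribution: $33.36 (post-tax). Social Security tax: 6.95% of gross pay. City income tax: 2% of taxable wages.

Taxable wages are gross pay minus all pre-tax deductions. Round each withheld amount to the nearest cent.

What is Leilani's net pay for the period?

$361.06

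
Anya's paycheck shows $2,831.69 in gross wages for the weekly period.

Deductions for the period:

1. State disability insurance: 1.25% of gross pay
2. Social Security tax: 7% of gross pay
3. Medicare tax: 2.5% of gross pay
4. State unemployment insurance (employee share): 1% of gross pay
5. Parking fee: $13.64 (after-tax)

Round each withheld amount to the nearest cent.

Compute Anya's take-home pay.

Social Security tax: $2,831.69 × 0.07 = $198.22
Medicare tax: $2,831.69 × 0.025 = $70.79
State unemployment insurance (employee share): $2,831.69 × 0.01 = $28.32
State disability insurance: $2,831.69 × 0.0125 = $35.40
Parking fee: $13.64
Total deductions = $198.22 + $70.79 + $28.32 + $35.40 + $13.64 = $346.37
Net pay = $2,831.69 − $346.37 = $2,485.32

$2,485.32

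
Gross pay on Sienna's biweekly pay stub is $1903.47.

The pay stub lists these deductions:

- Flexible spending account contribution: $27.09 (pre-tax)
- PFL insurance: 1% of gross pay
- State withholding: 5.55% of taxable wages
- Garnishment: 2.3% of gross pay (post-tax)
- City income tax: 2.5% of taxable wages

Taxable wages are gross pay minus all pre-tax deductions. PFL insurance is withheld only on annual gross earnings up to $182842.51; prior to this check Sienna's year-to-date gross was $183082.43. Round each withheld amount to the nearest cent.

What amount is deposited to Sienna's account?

$1681.55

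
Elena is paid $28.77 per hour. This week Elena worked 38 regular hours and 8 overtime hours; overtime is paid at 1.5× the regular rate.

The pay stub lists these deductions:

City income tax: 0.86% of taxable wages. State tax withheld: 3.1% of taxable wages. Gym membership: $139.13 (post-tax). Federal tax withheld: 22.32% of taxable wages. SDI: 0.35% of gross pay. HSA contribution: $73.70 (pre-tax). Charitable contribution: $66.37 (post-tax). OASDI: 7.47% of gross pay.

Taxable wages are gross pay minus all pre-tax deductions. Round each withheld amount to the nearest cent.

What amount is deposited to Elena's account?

$688.14

Regular pay: 38 × $28.77 = $1,093.26
Overtime pay: 8 × $28.77 × 1.5 = $345.24
Gross pay = $1,093.26 + $345.24 = $1,438.50
HSA contribution: $73.70
Taxable wages = $1,438.50 − $73.70 = $1,364.80
State tax withheld: $1,364.80 × 0.031 = $42.31
Federal tax withheld: $1,364.80 × 0.2232 = $304.62
City income tax: $1,364.80 × 0.0086 = $11.74
SDI: $1,438.50 × 0.0035 = $5.03
OASDI: $1,438.50 × 0.0747 = $107.46
Gym membership: $139.13
Charitable contribution: $66.37
Total deductions = $73.70 + $42.31 + $304.62 + $11.74 + $5.03 + $107.46 + $139.13 + $66.37 = $750.36
Net pay = $1,438.50 − $750.36 = $688.14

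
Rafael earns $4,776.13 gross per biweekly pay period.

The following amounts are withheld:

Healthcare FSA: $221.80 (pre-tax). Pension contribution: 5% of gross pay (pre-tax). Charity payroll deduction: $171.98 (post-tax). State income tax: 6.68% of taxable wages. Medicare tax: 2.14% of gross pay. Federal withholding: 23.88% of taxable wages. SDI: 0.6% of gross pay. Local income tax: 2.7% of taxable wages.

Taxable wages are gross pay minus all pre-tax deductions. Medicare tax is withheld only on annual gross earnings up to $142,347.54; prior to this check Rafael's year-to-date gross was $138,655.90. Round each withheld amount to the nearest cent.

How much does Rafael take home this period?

$2,600.53

Healthcare FSA: $221.80
Pension contribution: $4,776.13 × 0.05 = $238.81
Pre-tax total = $221.80 + $238.81 = $460.61
Taxable wages = $4,776.13 − $460.61 = $4,315.52
Federal withholding: $4,315.52 × 0.2388 = $1,030.55
Local income tax: $4,315.52 × 0.027 = $116.52
State income tax: $4,315.52 × 0.0668 = $288.28
Medicare tax: only $142,347.54 − $138,655.90 = $3,691.64 of this check is subject → $3,691.64 × 0.0214 = $79.00
SDI: $4,776.13 × 0.006 = $28.66
Charity payroll deduction: $171.98
Total deductions = $221.80 + $238.81 + $1,030.55 + $116.52 + $288.28 + $79.00 + $28.66 + $171.98 = $2,175.60
Net pay = $4,776.13 − $2,175.60 = $2,600.53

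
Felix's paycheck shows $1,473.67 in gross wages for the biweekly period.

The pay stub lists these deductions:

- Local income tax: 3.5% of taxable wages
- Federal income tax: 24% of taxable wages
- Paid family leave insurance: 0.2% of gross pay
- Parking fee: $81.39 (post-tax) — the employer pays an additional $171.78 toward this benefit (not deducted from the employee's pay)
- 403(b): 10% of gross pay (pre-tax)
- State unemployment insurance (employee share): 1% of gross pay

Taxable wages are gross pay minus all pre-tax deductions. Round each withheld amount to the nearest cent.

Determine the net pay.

403(b): $1,473.67 × 0.1 = $147.37
Taxable wages = $1,473.67 − $147.37 = $1,326.30
Federal income tax: $1,326.30 × 0.24 = $318.31
Local income tax: $1,326.30 × 0.035 = $46.42
Paid family leave insurance: $1,473.67 × 0.002 = $2.95
State unemployment insurance (employee share): $1,473.67 × 0.01 = $14.74
Parking fee: $81.39
(Employer's $171.78 toward parking fee is not withheld from the employee.)
Total deductions = $147.37 + $318.31 + $46.42 + $2.95 + $14.74 + $81.39 = $611.18
Net pay = $1,473.67 − $611.18 = $862.49

$862.49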